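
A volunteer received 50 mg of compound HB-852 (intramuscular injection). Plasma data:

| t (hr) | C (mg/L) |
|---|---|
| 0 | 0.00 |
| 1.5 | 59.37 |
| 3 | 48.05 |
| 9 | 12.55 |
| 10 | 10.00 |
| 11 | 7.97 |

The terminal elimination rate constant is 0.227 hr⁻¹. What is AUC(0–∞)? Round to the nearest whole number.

Trapezoidal AUC_0→11:
  [0→1.5]: (0.00+59.37)/2 × 1.5 = 44.5275
  [1.5→3]: (59.37+48.05)/2 × 1.5 = 80.565
  [3→9]: (48.05+12.55)/2 × 6 = 181.8
  [9→10]: (12.55+10.00)/2 × 1 = 11.275
  [10→11]: (10.00+7.97)/2 × 1 = 8.985
  Sum = 327.1525 mg/L·hr
Extrapolated tail: C_last / k_e = 7.97 / 0.227 = 35.110
AUC_0→∞ = 327.1525 + 35.110 = 362.2625 mg/L·hr

AUC = 362 mg/L·hr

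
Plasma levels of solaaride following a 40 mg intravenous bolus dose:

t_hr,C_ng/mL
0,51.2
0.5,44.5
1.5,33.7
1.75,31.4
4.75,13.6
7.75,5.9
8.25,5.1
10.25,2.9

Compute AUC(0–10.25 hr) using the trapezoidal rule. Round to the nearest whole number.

Trapezoidal AUC_0→10.25:
  [0→0.5]: (51.2+44.5)/2 × 0.5 = 23.925
  [0.5→1.5]: (44.5+33.7)/2 × 1 = 39.1
  [1.5→1.75]: (33.7+31.4)/2 × 0.25 = 8.1375
  [1.75→4.75]: (31.4+13.6)/2 × 3 = 67.5
  [4.75→7.75]: (13.6+5.9)/2 × 3 = 29.25
  [7.75→8.25]: (5.9+5.1)/2 × 0.5 = 2.75
  [8.25→10.25]: (5.1+2.9)/2 × 2 = 8.0
  Sum = 178.6625 ng/mL·hr

AUC = 179 ng/mL·hr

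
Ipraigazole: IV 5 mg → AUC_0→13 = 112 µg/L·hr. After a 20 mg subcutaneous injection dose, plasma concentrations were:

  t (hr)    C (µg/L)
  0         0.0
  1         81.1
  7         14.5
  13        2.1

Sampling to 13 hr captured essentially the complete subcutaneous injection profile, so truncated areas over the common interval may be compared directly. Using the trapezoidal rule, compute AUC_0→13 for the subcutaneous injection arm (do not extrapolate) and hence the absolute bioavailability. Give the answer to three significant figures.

Trapezoidal AUC_0→13 (subcutaneous injection):
  [0→1]: (0.0+81.1)/2 × 1 = 40.55
  [1→7]: (81.1+14.5)/2 × 6 = 286.8
  [7→13]: (14.5+2.1)/2 × 6 = 49.8
  Sum = 377.15 µg/L·hr
F = (AUC_ev/D_ev)/(AUC_iv/D_iv) = (377.15/20)/(112/5) = 18.8575/22.4 = 0.8419

F = 0.842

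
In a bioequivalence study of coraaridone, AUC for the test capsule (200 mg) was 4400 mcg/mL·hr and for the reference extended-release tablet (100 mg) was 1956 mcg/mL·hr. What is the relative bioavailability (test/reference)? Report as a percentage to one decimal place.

F_rel = 112.5%

F_rel = (AUC_test/D_test) / (AUC_ref/D_ref)
      = (4400/200) / (1956/100)
      = 22 / 19.56 = 1.1247 = 112.47%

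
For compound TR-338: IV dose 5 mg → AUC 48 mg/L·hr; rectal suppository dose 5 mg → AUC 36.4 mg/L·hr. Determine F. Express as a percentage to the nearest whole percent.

F = 76%

F = (AUC_ev / D_ev) / (AUC_iv / D_iv)
  = (36.4/5) / (48/5)
  = 7.28 / 9.6 = 0.7583
  = 75.83%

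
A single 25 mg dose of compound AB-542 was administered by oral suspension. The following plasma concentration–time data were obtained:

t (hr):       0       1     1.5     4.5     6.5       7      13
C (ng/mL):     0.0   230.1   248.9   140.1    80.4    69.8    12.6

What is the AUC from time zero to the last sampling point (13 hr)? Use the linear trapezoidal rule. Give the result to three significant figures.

Trapezoidal AUC_0→13:
  [0→1]: (0.0+230.1)/2 × 1 = 115.05
  [1→1.5]: (230.1+248.9)/2 × 0.5 = 119.75
  [1.5→4.5]: (248.9+140.1)/2 × 3 = 583.5
  [4.5→6.5]: (140.1+80.4)/2 × 2 = 220.5
  [6.5→7]: (80.4+69.8)/2 × 0.5 = 37.55
  [7→13]: (69.8+12.6)/2 × 6 = 247.2
  Sum = 1323.55 ng/mL·hr

AUC = 1320 ng/mL·hr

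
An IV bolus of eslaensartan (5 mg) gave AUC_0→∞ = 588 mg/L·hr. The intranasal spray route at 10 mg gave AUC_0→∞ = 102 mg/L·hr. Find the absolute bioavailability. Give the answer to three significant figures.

F = 0.0867

F = (AUC_ev / D_ev) / (AUC_iv / D_iv)
  = (102/10) / (588/5)
  = 10.2 / 117.6 = 0.0867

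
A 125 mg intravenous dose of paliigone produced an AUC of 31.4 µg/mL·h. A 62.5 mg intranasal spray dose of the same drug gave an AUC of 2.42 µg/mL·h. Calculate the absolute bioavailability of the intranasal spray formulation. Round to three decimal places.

F = (AUC_ev / D_ev) / (AUC_iv / D_iv)
  = (2.42/62.5) / (31.4/125)
  = 0.03872 / 0.2512 = 0.1541

F = 0.154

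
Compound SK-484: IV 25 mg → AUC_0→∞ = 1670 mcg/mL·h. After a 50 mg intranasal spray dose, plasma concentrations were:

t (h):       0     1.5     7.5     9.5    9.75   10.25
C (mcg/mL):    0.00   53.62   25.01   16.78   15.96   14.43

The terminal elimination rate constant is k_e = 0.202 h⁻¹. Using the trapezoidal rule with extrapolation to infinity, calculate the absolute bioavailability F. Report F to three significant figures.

Trapezoidal AUC_0→10.25 (intranasal spray):
  [0→1.5]: (0.00+53.62)/2 × 1.5 = 40.215
  [1.5→7.5]: (53.62+25.01)/2 × 6 = 235.89
  [7.5→9.5]: (25.01+16.78)/2 × 2 = 41.79
  [9.5→9.75]: (16.78+15.96)/2 × 0.25 = 4.0925
  [9.75→10.25]: (15.96+14.43)/2 × 0.5 = 7.5975
  Sum = 329.585 mcg/mL·h
Tail: C_last/k_e = 14.43/0.202 = 71.436
AUC_0→∞ (intranasal spray) = 329.585 + 71.436 = 401.021 mcg/mL·h
F = (AUC_ev/D_ev)/(AUC_iv/D_iv) = (401.021/50)/(1670/25) = 8.02042/66.8 = 0.1201

F = 0.120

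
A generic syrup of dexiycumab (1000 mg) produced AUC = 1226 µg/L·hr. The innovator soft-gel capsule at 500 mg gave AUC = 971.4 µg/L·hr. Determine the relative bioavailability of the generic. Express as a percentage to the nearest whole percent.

F_rel = (AUC_test/D_test) / (AUC_ref/D_ref)
      = (1226/1000) / (971.4/500)
      = 1.226 / 1.9428 = 0.6310 = 63.10%

F_rel = 63%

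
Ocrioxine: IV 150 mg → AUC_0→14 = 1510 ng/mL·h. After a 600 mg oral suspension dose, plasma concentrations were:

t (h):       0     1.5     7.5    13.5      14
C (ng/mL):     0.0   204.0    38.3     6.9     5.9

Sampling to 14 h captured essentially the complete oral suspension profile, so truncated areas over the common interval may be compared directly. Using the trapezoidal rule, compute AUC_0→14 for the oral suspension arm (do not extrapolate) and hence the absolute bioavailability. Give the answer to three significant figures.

Trapezoidal AUC_0→14 (oral suspension):
  [0→1.5]: (0.0+204.0)/2 × 1.5 = 153.0
  [1.5→7.5]: (204.0+38.3)/2 × 6 = 726.9
  [7.5→13.5]: (38.3+6.9)/2 × 6 = 135.6
  [13.5→14]: (6.9+5.9)/2 × 0.5 = 3.2
  Sum = 1018.7 ng/mL·h
F = (AUC_ev/D_ev)/(AUC_iv/D_iv) = (1018.7/600)/(1510/150) = 1.69783/10.0667 = 0.1687

F = 0.169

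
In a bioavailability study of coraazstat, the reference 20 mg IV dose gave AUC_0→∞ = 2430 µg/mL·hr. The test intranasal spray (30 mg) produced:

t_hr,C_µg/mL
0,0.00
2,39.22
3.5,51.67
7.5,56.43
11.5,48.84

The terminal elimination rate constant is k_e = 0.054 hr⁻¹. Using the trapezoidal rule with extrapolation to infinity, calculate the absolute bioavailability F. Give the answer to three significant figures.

F = 0.395

Trapezoidal AUC_0→11.5 (intranasal spray):
  [0→2]: (0.00+39.22)/2 × 2 = 39.22
  [2→3.5]: (39.22+51.67)/2 × 1.5 = 68.1675
  [3.5→7.5]: (51.67+56.43)/2 × 4 = 216.2
  [7.5→11.5]: (56.43+48.84)/2 × 4 = 210.54
  Sum = 534.1275 µg/mL·hr
Tail: C_last/k_e = 48.84/0.054 = 904.444
AUC_0→∞ (intranasal spray) = 534.1275 + 904.444 = 1438.5715 µg/mL·hr
F = (AUC_ev/D_ev)/(AUC_iv/D_iv) = (1438.5715/30)/(2430/20) = 47.9524/121.5 = 0.3947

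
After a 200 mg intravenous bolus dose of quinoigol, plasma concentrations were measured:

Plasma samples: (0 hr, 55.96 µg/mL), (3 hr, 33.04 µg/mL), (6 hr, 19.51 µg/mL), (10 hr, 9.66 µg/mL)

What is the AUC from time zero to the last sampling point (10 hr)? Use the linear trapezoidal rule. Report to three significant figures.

AUC = 271 µg/mL·hr

Trapezoidal AUC_0→10:
  [0→3]: (55.96+33.04)/2 × 3 = 133.5
  [3→6]: (33.04+19.51)/2 × 3 = 78.825
  [6→10]: (19.51+9.66)/2 × 4 = 58.34
  Sum = 270.665 µg/mL·hr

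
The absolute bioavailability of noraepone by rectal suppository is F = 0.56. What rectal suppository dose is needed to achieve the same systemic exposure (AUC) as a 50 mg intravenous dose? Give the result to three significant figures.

D_rectal = 89.3 mg

For equal systemic exposure: F × D_ev = D_iv
D_ev = D_iv / F = 50 / 0.56 = 89.2857 mg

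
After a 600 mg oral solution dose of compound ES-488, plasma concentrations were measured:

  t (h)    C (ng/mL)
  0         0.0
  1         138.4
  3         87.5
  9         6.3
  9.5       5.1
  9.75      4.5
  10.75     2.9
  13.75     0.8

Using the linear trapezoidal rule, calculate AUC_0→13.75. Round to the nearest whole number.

Trapezoidal AUC_0→13.75:
  [0→1]: (0.0+138.4)/2 × 1 = 69.2
  [1→3]: (138.4+87.5)/2 × 2 = 225.9
  [3→9]: (87.5+6.3)/2 × 6 = 281.4
  [9→9.5]: (6.3+5.1)/2 × 0.5 = 2.85
  [9.5→9.75]: (5.1+4.5)/2 × 0.25 = 1.2
  [9.75→10.75]: (4.5+2.9)/2 × 1 = 3.7
  [10.75→13.75]: (2.9+0.8)/2 × 3 = 5.55
  Sum = 589.8 ng/mL·h

AUC = 590 ng/mL·h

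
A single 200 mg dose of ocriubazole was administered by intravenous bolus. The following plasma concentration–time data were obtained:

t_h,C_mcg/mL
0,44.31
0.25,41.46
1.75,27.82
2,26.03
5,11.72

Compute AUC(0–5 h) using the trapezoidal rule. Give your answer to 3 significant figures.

AUC = 126 mcg/mL·h

Trapezoidal AUC_0→5:
  [0→0.25]: (44.31+41.46)/2 × 0.25 = 10.72125
  [0.25→1.75]: (41.46+27.82)/2 × 1.5 = 51.96
  [1.75→2]: (27.82+26.03)/2 × 0.25 = 6.73125
  [2→5]: (26.03+11.72)/2 × 3 = 56.625
  Sum = 126.0375 mcg/mL·h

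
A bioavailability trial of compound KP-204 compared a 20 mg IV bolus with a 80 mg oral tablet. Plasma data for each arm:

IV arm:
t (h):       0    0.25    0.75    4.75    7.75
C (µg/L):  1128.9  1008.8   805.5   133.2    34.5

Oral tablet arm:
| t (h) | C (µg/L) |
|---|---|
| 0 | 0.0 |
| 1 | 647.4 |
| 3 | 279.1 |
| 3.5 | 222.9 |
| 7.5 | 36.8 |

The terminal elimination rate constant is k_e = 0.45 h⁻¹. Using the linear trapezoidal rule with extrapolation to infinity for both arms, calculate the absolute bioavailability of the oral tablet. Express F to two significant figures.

F = 0.17

Trapezoidal AUC_0→7.75 (IV):
  [0→0.25]: (1128.9+1008.8)/2 × 0.25 = 267.2125
  [0.25→0.75]: (1008.8+805.5)/2 × 0.5 = 453.575
  [0.75→4.75]: (805.5+133.2)/2 × 4 = 1877.4
  [4.75→7.75]: (133.2+34.5)/2 × 3 = 251.55
  Sum = 2849.7375 µg/L·h
IV tail: 34.5/0.45 = 76.667; AUC_iv,0→∞ = 2849.7375 + 76.667 = 2926.4045 µg/L·h
Trapezoidal AUC_0→7.5 (oral tablet):
  [0→1]: (0.0+647.4)/2 × 1 = 323.7
  [1→3]: (647.4+279.1)/2 × 2 = 926.5
  [3→3.5]: (279.1+222.9)/2 × 0.5 = 125.5
  [3.5→7.5]: (222.9+36.8)/2 × 4 = 519.4
  Sum = 1895.1 µg/L·h
oral tablet tail: 36.8/0.45 = 81.778; AUC_ev,0→∞ = 1895.1 + 81.778 = 1976.878 µg/L·h
F = (AUC_ev/D_ev)/(AUC_iv/D_iv) = (1976.878/80)/(2926.4045/20) = 24.710975/146.32 = 0.1689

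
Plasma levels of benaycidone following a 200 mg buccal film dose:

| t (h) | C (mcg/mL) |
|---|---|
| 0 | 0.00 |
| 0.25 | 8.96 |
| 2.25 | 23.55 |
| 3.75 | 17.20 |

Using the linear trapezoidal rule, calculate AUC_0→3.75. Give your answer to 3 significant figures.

Trapezoidal AUC_0→3.75:
  [0→0.25]: (0.00+8.96)/2 × 0.25 = 1.12
  [0.25→2.25]: (8.96+23.55)/2 × 2 = 32.51
  [2.25→3.75]: (23.55+17.20)/2 × 1.5 = 30.5625
  Sum = 64.1925 mcg/mL·h

AUC = 64.2 mcg/mL·h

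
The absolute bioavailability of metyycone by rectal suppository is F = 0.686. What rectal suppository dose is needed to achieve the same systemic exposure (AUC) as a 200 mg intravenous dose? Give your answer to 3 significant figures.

For equal systemic exposure: F × D_ev = D_iv
D_ev = D_iv / F = 200 / 0.686 = 291.545 mg

D_rectal = 292 mg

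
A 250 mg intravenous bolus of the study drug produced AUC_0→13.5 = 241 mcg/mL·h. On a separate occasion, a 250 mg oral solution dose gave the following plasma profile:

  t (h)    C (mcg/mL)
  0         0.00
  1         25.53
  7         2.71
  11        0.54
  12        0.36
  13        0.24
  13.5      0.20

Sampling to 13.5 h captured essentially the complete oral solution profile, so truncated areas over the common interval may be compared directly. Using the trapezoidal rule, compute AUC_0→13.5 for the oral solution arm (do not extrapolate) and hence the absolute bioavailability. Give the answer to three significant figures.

F = 0.435

Trapezoidal AUC_0→13.5 (oral solution):
  [0→1]: (0.00+25.53)/2 × 1 = 12.765
  [1→7]: (25.53+2.71)/2 × 6 = 84.72
  [7→11]: (2.71+0.54)/2 × 4 = 6.5
  [11→12]: (0.54+0.36)/2 × 1 = 0.45
  [12→13]: (0.36+0.24)/2 × 1 = 0.3
  [13→13.5]: (0.24+0.20)/2 × 0.5 = 0.11
  Sum = 104.845 mcg/mL·h
F = (AUC_ev/D_ev)/(AUC_iv/D_iv) = (104.845/250)/(241/250) = 0.41938/0.964 = 0.4350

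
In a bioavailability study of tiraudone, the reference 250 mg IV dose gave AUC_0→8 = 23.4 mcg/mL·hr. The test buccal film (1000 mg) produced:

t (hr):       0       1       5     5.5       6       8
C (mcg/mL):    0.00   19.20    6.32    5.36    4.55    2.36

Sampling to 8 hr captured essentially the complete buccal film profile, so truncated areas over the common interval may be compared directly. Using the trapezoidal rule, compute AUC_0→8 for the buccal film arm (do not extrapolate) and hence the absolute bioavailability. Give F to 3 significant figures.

Trapezoidal AUC_0→8 (buccal film):
  [0→1]: (0.00+19.20)/2 × 1 = 9.6
  [1→5]: (19.20+6.32)/2 × 4 = 51.04
  [5→5.5]: (6.32+5.36)/2 × 0.5 = 2.92
  [5.5→6]: (5.36+4.55)/2 × 0.5 = 2.4775
  [6→8]: (4.55+2.36)/2 × 2 = 6.91
  Sum = 72.9475 mcg/mL·hr
F = (AUC_ev/D_ev)/(AUC_iv/D_iv) = (72.9475/1000)/(23.4/250) = 0.0729475/0.0936 = 0.7794

F = 0.779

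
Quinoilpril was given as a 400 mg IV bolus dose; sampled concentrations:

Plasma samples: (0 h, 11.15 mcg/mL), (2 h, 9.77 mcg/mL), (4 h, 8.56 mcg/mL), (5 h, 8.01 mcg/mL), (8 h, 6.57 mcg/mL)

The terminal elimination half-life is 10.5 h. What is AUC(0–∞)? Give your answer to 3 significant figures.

Trapezoidal AUC_0→8:
  [0→2]: (11.15+9.77)/2 × 2 = 20.92
  [2→4]: (9.77+8.56)/2 × 2 = 18.33
  [4→5]: (8.56+8.01)/2 × 1 = 8.285
  [5→8]: (8.01+6.57)/2 × 3 = 21.87
  Sum = 69.405 mcg/mL·h
k_e = ln2 / t½ = 0.693147 / 10.5 = 0.0660 h^-1
Extrapolated tail: C_last / k_e = 6.57 / 0.066 = 99.545
AUC_0→∞ = 69.405 + 99.545 = 168.95 mcg/mL·h

AUC = 169 mcg/mL·h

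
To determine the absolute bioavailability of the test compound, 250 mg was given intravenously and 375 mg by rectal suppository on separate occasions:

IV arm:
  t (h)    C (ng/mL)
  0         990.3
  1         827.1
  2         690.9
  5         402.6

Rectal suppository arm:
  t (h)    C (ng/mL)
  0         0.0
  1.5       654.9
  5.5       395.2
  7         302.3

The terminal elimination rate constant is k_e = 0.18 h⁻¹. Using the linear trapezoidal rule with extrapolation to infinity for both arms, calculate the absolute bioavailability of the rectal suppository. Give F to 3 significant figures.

Trapezoidal AUC_0→5 (IV):
  [0→1]: (990.3+827.1)/2 × 1 = 908.7
  [1→2]: (827.1+690.9)/2 × 1 = 759.0
  [2→5]: (690.9+402.6)/2 × 3 = 1640.25
  Sum = 3307.95 ng/mL·h
IV tail: 402.6/0.18 = 2236.667; AUC_iv,0→∞ = 3307.95 + 2236.667 = 5544.617 ng/mL·h
Trapezoidal AUC_0→7 (rectal suppository):
  [0→1.5]: (0.0+654.9)/2 × 1.5 = 491.175
  [1.5→5.5]: (654.9+395.2)/2 × 4 = 2100.2
  [5.5→7]: (395.2+302.3)/2 × 1.5 = 523.125
  Sum = 3114.5 ng/mL·h
rectal suppository tail: 302.3/0.18 = 1679.444; AUC_ev,0→∞ = 3114.5 + 1679.444 = 4793.944 ng/mL·h
F = (AUC_ev/D_ev)/(AUC_iv/D_iv) = (4793.944/375)/(5544.617/250) = 12.7839/22.178468 = 0.5764

F = 0.576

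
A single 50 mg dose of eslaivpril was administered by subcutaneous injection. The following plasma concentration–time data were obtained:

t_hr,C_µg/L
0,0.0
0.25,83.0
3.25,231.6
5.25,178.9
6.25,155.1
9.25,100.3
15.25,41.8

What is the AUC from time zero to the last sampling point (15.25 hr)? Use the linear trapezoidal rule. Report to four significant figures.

Trapezoidal AUC_0→15.25:
  [0→0.25]: (0.0+83.0)/2 × 0.25 = 10.375
  [0.25→3.25]: (83.0+231.6)/2 × 3 = 471.9
  [3.25→5.25]: (231.6+178.9)/2 × 2 = 410.5
  [5.25→6.25]: (178.9+155.1)/2 × 1 = 167.0
  [6.25→9.25]: (155.1+100.3)/2 × 3 = 383.1
  [9.25→15.25]: (100.3+41.8)/2 × 6 = 426.3
  Sum = 1869.175 µg/L·hr

AUC = 1869 µg/L·hr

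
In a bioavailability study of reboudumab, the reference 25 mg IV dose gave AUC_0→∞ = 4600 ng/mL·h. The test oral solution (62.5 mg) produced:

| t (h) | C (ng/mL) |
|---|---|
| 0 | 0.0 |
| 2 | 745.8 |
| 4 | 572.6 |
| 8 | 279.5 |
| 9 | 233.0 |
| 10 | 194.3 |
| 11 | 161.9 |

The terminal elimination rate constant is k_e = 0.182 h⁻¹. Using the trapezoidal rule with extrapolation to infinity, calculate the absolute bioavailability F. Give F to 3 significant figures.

F = 0.461

Trapezoidal AUC_0→11 (oral solution):
  [0→2]: (0.0+745.8)/2 × 2 = 745.8
  [2→4]: (745.8+572.6)/2 × 2 = 1318.4
  [4→8]: (572.6+279.5)/2 × 4 = 1704.2
  [8→9]: (279.5+233.0)/2 × 1 = 256.25
  [9→10]: (233.0+194.3)/2 × 1 = 213.65
  [10→11]: (194.3+161.9)/2 × 1 = 178.1
  Sum = 4416.4 ng/mL·h
Tail: C_last/k_e = 161.9/0.182 = 889.560
AUC_0→∞ (oral solution) = 4416.4 + 889.560 = 5305.96 ng/mL·h
F = (AUC_ev/D_ev)/(AUC_iv/D_iv) = (5305.96/62.5)/(4600/25) = 84.89536/184 = 0.4614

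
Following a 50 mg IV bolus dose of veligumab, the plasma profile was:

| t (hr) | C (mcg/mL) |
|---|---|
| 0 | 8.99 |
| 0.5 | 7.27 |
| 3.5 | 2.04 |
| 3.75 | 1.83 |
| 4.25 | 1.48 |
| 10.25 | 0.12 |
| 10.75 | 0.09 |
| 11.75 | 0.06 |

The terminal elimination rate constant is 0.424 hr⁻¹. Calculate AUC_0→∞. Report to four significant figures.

Trapezoidal AUC_0→11.75:
  [0→0.5]: (8.99+7.27)/2 × 0.5 = 4.065
  [0.5→3.5]: (7.27+2.04)/2 × 3 = 13.965
  [3.5→3.75]: (2.04+1.83)/2 × 0.25 = 0.48375
  [3.75→4.25]: (1.83+1.48)/2 × 0.5 = 0.8275
  [4.25→10.25]: (1.48+0.12)/2 × 6 = 4.8
  [10.25→10.75]: (0.12+0.09)/2 × 0.5 = 0.0525
  [10.75→11.75]: (0.09+0.06)/2 × 1 = 0.075
  Sum = 24.26875 mcg/mL·hr
Extrapolated tail: C_last / k_e = 0.06 / 0.424 = 0.142
AUC_0→∞ = 24.26875 + 0.142 = 24.41075 mcg/mL·hr

AUC = 24.41 mcg/mL·hr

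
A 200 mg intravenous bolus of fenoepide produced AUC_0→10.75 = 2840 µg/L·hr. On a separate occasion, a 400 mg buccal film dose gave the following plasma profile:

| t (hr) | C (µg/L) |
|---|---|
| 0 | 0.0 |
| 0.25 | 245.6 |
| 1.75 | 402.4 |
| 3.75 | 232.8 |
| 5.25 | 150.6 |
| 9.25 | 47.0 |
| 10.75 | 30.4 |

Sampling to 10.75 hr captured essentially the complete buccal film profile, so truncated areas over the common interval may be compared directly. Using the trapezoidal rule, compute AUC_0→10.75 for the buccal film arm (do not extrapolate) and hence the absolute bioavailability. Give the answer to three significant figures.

F = 0.333

Trapezoidal AUC_0→10.75 (buccal film):
  [0→0.25]: (0.0+245.6)/2 × 0.25 = 30.7
  [0.25→1.75]: (245.6+402.4)/2 × 1.5 = 486.0
  [1.75→3.75]: (402.4+232.8)/2 × 2 = 635.2
  [3.75→5.25]: (232.8+150.6)/2 × 1.5 = 287.55
  [5.25→9.25]: (150.6+47.0)/2 × 4 = 395.2
  [9.25→10.75]: (47.0+30.4)/2 × 1.5 = 58.05
  Sum = 1892.7 µg/L·hr
F = (AUC_ev/D_ev)/(AUC_iv/D_iv) = (1892.7/400)/(2840/200) = 4.73175/14.2 = 0.3332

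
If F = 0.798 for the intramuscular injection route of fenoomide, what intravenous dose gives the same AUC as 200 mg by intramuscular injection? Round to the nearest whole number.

D_iv = 160 mg

Systemic exposure from an extravascular dose = F × D_ev, so the equivalent IV dose is F × D_ev.
D_iv = F × D_ev = 0.798 × 200 = 159.6 mg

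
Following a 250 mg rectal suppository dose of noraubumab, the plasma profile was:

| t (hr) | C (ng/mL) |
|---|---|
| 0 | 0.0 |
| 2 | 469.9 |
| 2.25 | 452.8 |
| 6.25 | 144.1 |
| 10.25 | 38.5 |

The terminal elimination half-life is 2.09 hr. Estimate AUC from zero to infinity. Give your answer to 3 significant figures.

AUC = 2260 ng/mL·hr

Trapezoidal AUC_0→10.25:
  [0→2]: (0.0+469.9)/2 × 2 = 469.9
  [2→2.25]: (469.9+452.8)/2 × 0.25 = 115.3375
  [2.25→6.25]: (452.8+144.1)/2 × 4 = 1193.8
  [6.25→10.25]: (144.1+38.5)/2 × 4 = 365.2
  Sum = 2144.2375 ng/mL·hr
k_e = ln2 / t½ = 0.693147 / 2.09 = 0.3316 hr^-1
Extrapolated tail: C_last / k_e = 38.5 / 0.3316 = 116.104
AUC_0→∞ = 2144.2375 + 116.104 = 2260.3415 ng/mL·hr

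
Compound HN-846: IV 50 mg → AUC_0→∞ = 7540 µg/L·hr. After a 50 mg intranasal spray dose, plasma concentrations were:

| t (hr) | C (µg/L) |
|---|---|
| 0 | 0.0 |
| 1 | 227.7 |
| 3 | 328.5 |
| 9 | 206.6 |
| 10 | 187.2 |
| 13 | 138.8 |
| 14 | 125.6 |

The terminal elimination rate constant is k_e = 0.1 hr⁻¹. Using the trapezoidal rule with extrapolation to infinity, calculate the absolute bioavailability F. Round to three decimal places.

F = 0.577

Trapezoidal AUC_0→14 (intranasal spray):
  [0→1]: (0.0+227.7)/2 × 1 = 113.85
  [1→3]: (227.7+328.5)/2 × 2 = 556.2
  [3→9]: (328.5+206.6)/2 × 6 = 1605.3
  [9→10]: (206.6+187.2)/2 × 1 = 196.9
  [10→13]: (187.2+138.8)/2 × 3 = 489.0
  [13→14]: (138.8+125.6)/2 × 1 = 132.2
  Sum = 3093.45 µg/L·hr
Tail: C_last/k_e = 125.6/0.1 = 1256.000
AUC_0→∞ (intranasal spray) = 3093.45 + 1256.000 = 4349.45 µg/L·hr
F = (AUC_ev/D_ev)/(AUC_iv/D_iv) = (4349.45/50)/(7540/50) = 86.989/150.8 = 0.5769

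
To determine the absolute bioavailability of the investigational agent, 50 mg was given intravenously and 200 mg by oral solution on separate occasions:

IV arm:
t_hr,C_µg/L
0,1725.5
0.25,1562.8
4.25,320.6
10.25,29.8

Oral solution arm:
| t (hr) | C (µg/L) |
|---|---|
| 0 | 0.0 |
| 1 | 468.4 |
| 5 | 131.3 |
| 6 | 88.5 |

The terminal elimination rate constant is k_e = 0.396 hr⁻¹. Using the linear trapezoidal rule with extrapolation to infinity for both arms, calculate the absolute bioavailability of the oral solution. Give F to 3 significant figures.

F = 0.0833

Trapezoidal AUC_0→10.25 (IV):
  [0→0.25]: (1725.5+1562.8)/2 × 0.25 = 411.0375
  [0.25→4.25]: (1562.8+320.6)/2 × 4 = 3766.8
  [4.25→10.25]: (320.6+29.8)/2 × 6 = 1051.2
  Sum = 5229.0375 µg/L·hr
IV tail: 29.8/0.396 = 75.253; AUC_iv,0→∞ = 5229.0375 + 75.253 = 5304.2905 µg/L·hr
Trapezoidal AUC_0→6 (oral solution):
  [0→1]: (0.0+468.4)/2 × 1 = 234.2
  [1→5]: (468.4+131.3)/2 × 4 = 1199.4
  [5→6]: (131.3+88.5)/2 × 1 = 109.9
  Sum = 1543.5 µg/L·hr
oral solution tail: 88.5/0.396 = 223.485; AUC_ev,0→∞ = 1543.5 + 223.485 = 1766.985 µg/L·hr
F = (AUC_ev/D_ev)/(AUC_iv/D_iv) = (1766.985/200)/(5304.2905/50) = 8.834925/106.08581 = 0.0833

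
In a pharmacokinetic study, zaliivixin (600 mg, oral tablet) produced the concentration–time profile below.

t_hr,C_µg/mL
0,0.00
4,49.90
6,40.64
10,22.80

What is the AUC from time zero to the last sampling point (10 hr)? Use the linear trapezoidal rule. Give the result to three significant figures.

AUC = 317 µg/mL·hr

Trapezoidal AUC_0→10:
  [0→4]: (0.00+49.90)/2 × 4 = 99.8
  [4→6]: (49.90+40.64)/2 × 2 = 90.54
  [6→10]: (40.64+22.80)/2 × 4 = 126.88
  Sum = 317.22 µg/mL·hr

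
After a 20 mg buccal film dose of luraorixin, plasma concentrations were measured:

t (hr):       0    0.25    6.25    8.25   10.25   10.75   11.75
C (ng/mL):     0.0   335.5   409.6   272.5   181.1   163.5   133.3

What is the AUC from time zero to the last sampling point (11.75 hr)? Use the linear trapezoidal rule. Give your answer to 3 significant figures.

Trapezoidal AUC_0→11.75:
  [0→0.25]: (0.0+335.5)/2 × 0.25 = 41.9375
  [0.25→6.25]: (335.5+409.6)/2 × 6 = 2235.3
  [6.25→8.25]: (409.6+272.5)/2 × 2 = 682.1
  [8.25→10.25]: (272.5+181.1)/2 × 2 = 453.6
  [10.25→10.75]: (181.1+163.5)/2 × 0.5 = 86.15
  [10.75→11.75]: (163.5+133.3)/2 × 1 = 148.4
  Sum = 3647.4875 ng/mL·hr

AUC = 3650 ng/mL·hr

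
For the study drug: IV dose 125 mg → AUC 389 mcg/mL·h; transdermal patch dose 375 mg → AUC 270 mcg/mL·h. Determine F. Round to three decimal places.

F = (AUC_ev / D_ev) / (AUC_iv / D_iv)
  = (270/375) / (389/125)
  = 0.72 / 3.112 = 0.2314

F = 0.231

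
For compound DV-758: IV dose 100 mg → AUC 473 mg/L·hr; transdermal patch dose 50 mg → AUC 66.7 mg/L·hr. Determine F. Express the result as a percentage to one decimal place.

F = 28.2%

F = (AUC_ev / D_ev) / (AUC_iv / D_iv)
  = (66.7/50) / (473/100)
  = 1.334 / 4.73 = 0.2820
  = 28.20%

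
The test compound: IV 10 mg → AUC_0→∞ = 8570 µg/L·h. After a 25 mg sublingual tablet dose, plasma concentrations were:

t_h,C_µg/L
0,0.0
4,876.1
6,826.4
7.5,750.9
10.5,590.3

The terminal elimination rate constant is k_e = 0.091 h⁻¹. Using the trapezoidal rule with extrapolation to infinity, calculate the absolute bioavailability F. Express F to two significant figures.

F = 0.61

Trapezoidal AUC_0→10.5 (sublingual tablet):
  [0→4]: (0.0+876.1)/2 × 4 = 1752.2
  [4→6]: (876.1+826.4)/2 × 2 = 1702.5
  [6→7.5]: (826.4+750.9)/2 × 1.5 = 1182.975
  [7.5→10.5]: (750.9+590.3)/2 × 3 = 2011.8
  Sum = 6649.475 µg/L·h
Tail: C_last/k_e = 590.3/0.091 = 6486.813
AUC_0→∞ (sublingual tablet) = 6649.475 + 6486.813 = 13136.288 µg/L·h
F = (AUC_ev/D_ev)/(AUC_iv/D_iv) = (13136.288/25)/(8570/10) = 525.45152/857 = 0.6131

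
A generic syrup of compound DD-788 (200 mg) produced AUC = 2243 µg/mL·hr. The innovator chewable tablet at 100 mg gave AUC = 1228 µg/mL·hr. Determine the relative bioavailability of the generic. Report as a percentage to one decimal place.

F_rel = 91.3%

F_rel = (AUC_test/D_test) / (AUC_ref/D_ref)
      = (2243/200) / (1228/100)
      = 11.215 / 12.28 = 0.9133 = 91.33%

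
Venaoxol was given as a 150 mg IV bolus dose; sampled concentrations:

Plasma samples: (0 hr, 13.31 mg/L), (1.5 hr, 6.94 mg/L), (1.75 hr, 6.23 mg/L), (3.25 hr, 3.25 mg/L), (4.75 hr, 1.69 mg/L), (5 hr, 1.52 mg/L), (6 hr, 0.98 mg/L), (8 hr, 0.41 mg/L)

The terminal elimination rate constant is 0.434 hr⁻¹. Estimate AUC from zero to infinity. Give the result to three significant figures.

Trapezoidal AUC_0→8:
  [0→1.5]: (13.31+6.94)/2 × 1.5 = 15.1875
  [1.5→1.75]: (6.94+6.23)/2 × 0.25 = 1.64625
  [1.75→3.25]: (6.23+3.25)/2 × 1.5 = 7.11
  [3.25→4.75]: (3.25+1.69)/2 × 1.5 = 3.705
  [4.75→5]: (1.69+1.52)/2 × 0.25 = 0.40125
  [5→6]: (1.52+0.98)/2 × 1 = 1.25
  [6→8]: (0.98+0.41)/2 × 2 = 1.39
  Sum = 30.69 mg/L·hr
Extrapolated tail: C_last / k_e = 0.41 / 0.434 = 0.945
AUC_0→∞ = 30.69 + 0.945 = 31.635 mg/L·hr

AUC = 31.6 mg/L·hr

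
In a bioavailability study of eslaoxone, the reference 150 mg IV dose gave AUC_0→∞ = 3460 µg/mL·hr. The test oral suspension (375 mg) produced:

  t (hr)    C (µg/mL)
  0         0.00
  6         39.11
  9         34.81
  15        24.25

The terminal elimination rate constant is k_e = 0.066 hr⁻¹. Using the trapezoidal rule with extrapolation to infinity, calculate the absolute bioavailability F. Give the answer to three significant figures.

F = 0.0893

Trapezoidal AUC_0→15 (oral suspension):
  [0→6]: (0.00+39.11)/2 × 6 = 117.33
  [6→9]: (39.11+34.81)/2 × 3 = 110.88
  [9→15]: (34.81+24.25)/2 × 6 = 177.18
  Sum = 405.39 µg/mL·hr
Tail: C_last/k_e = 24.25/0.066 = 367.424
AUC_0→∞ (oral suspension) = 405.39 + 367.424 = 772.814 µg/mL·hr
F = (AUC_ev/D_ev)/(AUC_iv/D_iv) = (772.814/375)/(3460/150) = 2.06084/23.0667 = 0.0893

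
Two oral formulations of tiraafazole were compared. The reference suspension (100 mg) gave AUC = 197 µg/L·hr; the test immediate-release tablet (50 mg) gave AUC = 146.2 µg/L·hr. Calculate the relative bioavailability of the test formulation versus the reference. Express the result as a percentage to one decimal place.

F_rel = 148.4%

F_rel = (AUC_test/D_test) / (AUC_ref/D_ref)
      = (146.2/50) / (197/100)
      = 2.924 / 1.97 = 1.4843 = 148.43%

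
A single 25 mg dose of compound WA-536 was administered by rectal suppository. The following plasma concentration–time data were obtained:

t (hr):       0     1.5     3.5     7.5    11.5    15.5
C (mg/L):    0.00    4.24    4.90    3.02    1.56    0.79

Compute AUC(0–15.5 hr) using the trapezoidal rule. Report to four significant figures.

AUC = 42.02 mg/L·hr

Trapezoidal AUC_0→15.5:
  [0→1.5]: (0.00+4.24)/2 × 1.5 = 3.18
  [1.5→3.5]: (4.24+4.90)/2 × 2 = 9.14
  [3.5→7.5]: (4.90+3.02)/2 × 4 = 15.84
  [7.5→11.5]: (3.02+1.56)/2 × 4 = 9.16
  [11.5→15.5]: (1.56+0.79)/2 × 4 = 4.7
  Sum = 42.02 mg/L·hr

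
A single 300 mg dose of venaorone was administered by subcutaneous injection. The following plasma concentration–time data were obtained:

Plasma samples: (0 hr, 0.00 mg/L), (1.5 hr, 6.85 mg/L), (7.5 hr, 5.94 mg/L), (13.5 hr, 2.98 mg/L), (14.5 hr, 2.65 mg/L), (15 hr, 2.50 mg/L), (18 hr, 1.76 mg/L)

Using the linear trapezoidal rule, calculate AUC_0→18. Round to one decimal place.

Trapezoidal AUC_0→18:
  [0→1.5]: (0.00+6.85)/2 × 1.5 = 5.1375
  [1.5→7.5]: (6.85+5.94)/2 × 6 = 38.37
  [7.5→13.5]: (5.94+2.98)/2 × 6 = 26.76
  [13.5→14.5]: (2.98+2.65)/2 × 1 = 2.815
  [14.5→15]: (2.65+2.50)/2 × 0.5 = 1.2875
  [15→18]: (2.50+1.76)/2 × 3 = 6.39
  Sum = 80.76 mg/L·hr

AUC = 80.8 mg/L·hr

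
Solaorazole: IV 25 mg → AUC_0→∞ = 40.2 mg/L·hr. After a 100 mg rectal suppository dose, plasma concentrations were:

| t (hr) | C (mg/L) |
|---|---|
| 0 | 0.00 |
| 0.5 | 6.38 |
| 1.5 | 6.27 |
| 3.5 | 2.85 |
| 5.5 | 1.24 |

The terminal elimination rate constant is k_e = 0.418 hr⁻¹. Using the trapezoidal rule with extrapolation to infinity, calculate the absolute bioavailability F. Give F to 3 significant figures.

F = 0.150

Trapezoidal AUC_0→5.5 (rectal suppository):
  [0→0.5]: (0.00+6.38)/2 × 0.5 = 1.595
  [0.5→1.5]: (6.38+6.27)/2 × 1 = 6.325
  [1.5→3.5]: (6.27+2.85)/2 × 2 = 9.12
  [3.5→5.5]: (2.85+1.24)/2 × 2 = 4.09
  Sum = 21.13 mg/L·hr
Tail: C_last/k_e = 1.24/0.418 = 2.967
AUC_0→∞ (rectal suppository) = 21.13 + 2.967 = 24.097 mg/L·hr
F = (AUC_ev/D_ev)/(AUC_iv/D_iv) = (24.097/100)/(40.2/25) = 0.24097/1.608 = 0.1499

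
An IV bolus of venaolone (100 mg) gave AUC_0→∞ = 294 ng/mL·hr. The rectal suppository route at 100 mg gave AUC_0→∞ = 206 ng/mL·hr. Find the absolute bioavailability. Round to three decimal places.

F = (AUC_ev / D_ev) / (AUC_iv / D_iv)
  = (206/100) / (294/100)
  = 2.06 / 2.94 = 0.7007

F = 0.701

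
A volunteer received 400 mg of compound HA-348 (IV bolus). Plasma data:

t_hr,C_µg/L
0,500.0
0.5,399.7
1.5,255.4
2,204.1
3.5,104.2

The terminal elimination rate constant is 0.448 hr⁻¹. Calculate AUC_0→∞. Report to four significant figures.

Trapezoidal AUC_0→3.5:
  [0→0.5]: (500.0+399.7)/2 × 0.5 = 224.925
  [0.5→1.5]: (399.7+255.4)/2 × 1 = 327.55
  [1.5→2]: (255.4+204.1)/2 × 0.5 = 114.875
  [2→3.5]: (204.1+104.2)/2 × 1.5 = 231.225
  Sum = 898.575 µg/L·hr
Extrapolated tail: C_last / k_e = 104.2 / 0.448 = 232.589
AUC_0→∞ = 898.575 + 232.589 = 1131.164 µg/L·hr

AUC = 1131 µg/L·hr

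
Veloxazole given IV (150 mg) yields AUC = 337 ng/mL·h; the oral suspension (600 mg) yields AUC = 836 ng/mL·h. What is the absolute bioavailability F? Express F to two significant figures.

F = 0.62

F = (AUC_ev / D_ev) / (AUC_iv / D_iv)
  = (836/600) / (337/150)
  = 1.39333 / 2.24667 = 0.6202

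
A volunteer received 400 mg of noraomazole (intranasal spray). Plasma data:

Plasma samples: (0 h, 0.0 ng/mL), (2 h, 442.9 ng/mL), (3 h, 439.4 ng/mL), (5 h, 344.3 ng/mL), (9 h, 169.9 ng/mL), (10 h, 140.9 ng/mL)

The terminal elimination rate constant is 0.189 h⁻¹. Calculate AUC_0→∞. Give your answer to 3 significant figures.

AUC = 3600 ng/mL·h

Trapezoidal AUC_0→10:
  [0→2]: (0.0+442.9)/2 × 2 = 442.9
  [2→3]: (442.9+439.4)/2 × 1 = 441.15
  [3→5]: (439.4+344.3)/2 × 2 = 783.7
  [5→9]: (344.3+169.9)/2 × 4 = 1028.4
  [9→10]: (169.9+140.9)/2 × 1 = 155.4
  Sum = 2851.55 ng/mL·h
Extrapolated tail: C_last / k_e = 140.9 / 0.189 = 745.503
AUC_0→∞ = 2851.55 + 745.503 = 3597.053 ng/mL·h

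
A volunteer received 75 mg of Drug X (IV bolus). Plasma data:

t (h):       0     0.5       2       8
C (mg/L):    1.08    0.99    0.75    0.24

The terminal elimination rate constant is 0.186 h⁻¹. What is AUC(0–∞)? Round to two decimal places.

AUC = 6.08 mg/L·h

Trapezoidal AUC_0→8:
  [0→0.5]: (1.08+0.99)/2 × 0.5 = 0.5175
  [0.5→2]: (0.99+0.75)/2 × 1.5 = 1.305
  [2→8]: (0.75+0.24)/2 × 6 = 2.97
  Sum = 4.7925 mg/L·h
Extrapolated tail: C_last / k_e = 0.24 / 0.186 = 1.290
AUC_0→∞ = 4.7925 + 1.290 = 6.0825 mg/L·h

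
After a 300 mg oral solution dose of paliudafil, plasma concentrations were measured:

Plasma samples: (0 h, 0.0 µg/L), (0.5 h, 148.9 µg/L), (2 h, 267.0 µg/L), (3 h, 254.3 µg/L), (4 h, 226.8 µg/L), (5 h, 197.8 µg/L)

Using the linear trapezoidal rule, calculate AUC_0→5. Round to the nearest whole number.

Trapezoidal AUC_0→5:
  [0→0.5]: (0.0+148.9)/2 × 0.5 = 37.225
  [0.5→2]: (148.9+267.0)/2 × 1.5 = 311.925
  [2→3]: (267.0+254.3)/2 × 1 = 260.65
  [3→4]: (254.3+226.8)/2 × 1 = 240.55
  [4→5]: (226.8+197.8)/2 × 1 = 212.3
  Sum = 1062.65 µg/L·h

AUC = 1063 µg/L·h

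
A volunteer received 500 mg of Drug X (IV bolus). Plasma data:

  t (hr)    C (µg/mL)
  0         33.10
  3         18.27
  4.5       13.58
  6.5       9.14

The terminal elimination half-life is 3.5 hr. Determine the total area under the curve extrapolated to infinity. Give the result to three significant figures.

Trapezoidal AUC_0→6.5:
  [0→3]: (33.10+18.27)/2 × 3 = 77.055
  [3→4.5]: (18.27+13.58)/2 × 1.5 = 23.8875
  [4.5→6.5]: (13.58+9.14)/2 × 2 = 22.72
  Sum = 123.6625 µg/mL·hr
k_e = ln2 / t½ = 0.693147 / 3.5 = 0.1980 hr^-1
Extrapolated tail: C_last / k_e = 9.14 / 0.198 = 46.162
AUC_0→∞ = 123.6625 + 46.162 = 169.8245 µg/mL·hr

AUC = 170 µg/mL·hr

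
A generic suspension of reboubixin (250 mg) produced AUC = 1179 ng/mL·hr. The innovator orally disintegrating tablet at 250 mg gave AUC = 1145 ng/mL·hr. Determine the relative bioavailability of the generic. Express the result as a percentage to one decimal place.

F_rel = (AUC_test/D_test) / (AUC_ref/D_ref)
      = (1179/250) / (1145/250)
      = 4.716 / 4.58 = 1.0297 = 102.97%

F_rel = 103.0%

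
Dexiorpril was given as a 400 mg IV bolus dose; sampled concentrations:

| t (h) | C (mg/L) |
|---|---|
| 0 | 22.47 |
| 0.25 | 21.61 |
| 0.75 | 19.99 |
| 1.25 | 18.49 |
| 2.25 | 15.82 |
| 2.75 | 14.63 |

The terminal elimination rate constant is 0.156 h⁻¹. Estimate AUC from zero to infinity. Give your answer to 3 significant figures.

AUC = 144 mg/L·h

Trapezoidal AUC_0→2.75:
  [0→0.25]: (22.47+21.61)/2 × 0.25 = 5.51
  [0.25→0.75]: (21.61+19.99)/2 × 0.5 = 10.4
  [0.75→1.25]: (19.99+18.49)/2 × 0.5 = 9.62
  [1.25→2.25]: (18.49+15.82)/2 × 1 = 17.155
  [2.25→2.75]: (15.82+14.63)/2 × 0.5 = 7.6125
  Sum = 50.2975 mg/L·h
Extrapolated tail: C_last / k_e = 14.63 / 0.156 = 93.782
AUC_0→∞ = 50.2975 + 93.782 = 144.0795 mg/L·h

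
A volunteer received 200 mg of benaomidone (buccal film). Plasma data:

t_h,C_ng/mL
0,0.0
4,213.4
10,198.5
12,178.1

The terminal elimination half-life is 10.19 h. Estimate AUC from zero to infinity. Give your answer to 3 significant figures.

Trapezoidal AUC_0→12:
  [0→4]: (0.0+213.4)/2 × 4 = 426.8
  [4→10]: (213.4+198.5)/2 × 6 = 1235.7
  [10→12]: (198.5+178.1)/2 × 2 = 376.6
  Sum = 2039.1 ng/mL·h
k_e = ln2 / t½ = 0.693147 / 10.19 = 0.0680 h^-1
Extrapolated tail: C_last / k_e = 178.1 / 0.068 = 2619.118
AUC_0→∞ = 2039.1 + 2619.118 = 4658.218 ng/mL·h

AUC = 4660 ng/mL·h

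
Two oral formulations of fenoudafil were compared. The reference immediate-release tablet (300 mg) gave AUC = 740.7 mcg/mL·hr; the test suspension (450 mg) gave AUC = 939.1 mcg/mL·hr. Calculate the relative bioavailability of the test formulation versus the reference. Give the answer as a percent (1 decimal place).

F_rel = 84.5%

F_rel = (AUC_test/D_test) / (AUC_ref/D_ref)
      = (939.1/450) / (740.7/300)
      = 2.08689 / 2.469 = 0.8452 = 84.52%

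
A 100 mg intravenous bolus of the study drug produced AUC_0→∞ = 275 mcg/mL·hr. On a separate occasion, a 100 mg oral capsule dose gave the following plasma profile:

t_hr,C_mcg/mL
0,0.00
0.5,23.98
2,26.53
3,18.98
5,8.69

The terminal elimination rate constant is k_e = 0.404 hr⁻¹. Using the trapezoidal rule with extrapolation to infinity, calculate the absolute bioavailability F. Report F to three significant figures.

F = 0.421

Trapezoidal AUC_0→5 (oral capsule):
  [0→0.5]: (0.00+23.98)/2 × 0.5 = 5.995
  [0.5→2]: (23.98+26.53)/2 × 1.5 = 37.8825
  [2→3]: (26.53+18.98)/2 × 1 = 22.755
  [3→5]: (18.98+8.69)/2 × 2 = 27.67
  Sum = 94.3025 mcg/mL·hr
Tail: C_last/k_e = 8.69/0.404 = 21.510
AUC_0→∞ (oral capsule) = 94.3025 + 21.510 = 115.8125 mcg/mL·hr
F = (AUC_ev/D_ev)/(AUC_iv/D_iv) = (115.8125/100)/(275/100) = 1.158125/2.75 = 0.4211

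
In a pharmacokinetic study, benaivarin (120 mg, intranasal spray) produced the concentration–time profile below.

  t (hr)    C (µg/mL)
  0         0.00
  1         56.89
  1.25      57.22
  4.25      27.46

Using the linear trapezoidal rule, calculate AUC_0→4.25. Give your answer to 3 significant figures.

AUC = 170 µg/mL·hr

Trapezoidal AUC_0→4.25:
  [0→1]: (0.00+56.89)/2 × 1 = 28.445
  [1→1.25]: (56.89+57.22)/2 × 0.25 = 14.26375
  [1.25→4.25]: (57.22+27.46)/2 × 3 = 127.02
  Sum = 169.72875 µg/mL·hr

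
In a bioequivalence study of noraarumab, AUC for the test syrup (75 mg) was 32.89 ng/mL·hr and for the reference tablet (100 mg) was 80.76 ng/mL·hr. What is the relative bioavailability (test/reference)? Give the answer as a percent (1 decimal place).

F_rel = 54.3%

F_rel = (AUC_test/D_test) / (AUC_ref/D_ref)
      = (32.89/75) / (80.76/100)
      = 0.438533 / 0.8076 = 0.5430 = 54.30%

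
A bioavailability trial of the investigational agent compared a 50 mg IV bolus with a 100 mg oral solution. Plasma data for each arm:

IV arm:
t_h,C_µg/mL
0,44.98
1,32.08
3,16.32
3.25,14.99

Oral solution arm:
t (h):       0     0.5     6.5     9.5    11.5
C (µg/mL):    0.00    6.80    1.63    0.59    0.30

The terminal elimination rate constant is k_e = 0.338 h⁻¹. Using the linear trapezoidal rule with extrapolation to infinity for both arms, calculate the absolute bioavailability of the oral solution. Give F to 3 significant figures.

Trapezoidal AUC_0→3.25 (IV):
  [0→1]: (44.98+32.08)/2 × 1 = 38.53
  [1→3]: (32.08+16.32)/2 × 2 = 48.4
  [3→3.25]: (16.32+14.99)/2 × 0.25 = 3.91375
  Sum = 90.84375 µg/mL·h
IV tail: 14.99/0.338 = 44.349; AUC_iv,0→∞ = 90.84375 + 44.349 = 135.19275 µg/mL·h
Trapezoidal AUC_0→11.5 (oral solution):
  [0→0.5]: (0.00+6.80)/2 × 0.5 = 1.7
  [0.5→6.5]: (6.80+1.63)/2 × 6 = 25.29
  [6.5→9.5]: (1.63+0.59)/2 × 3 = 3.33
  [9.5→11.5]: (0.59+0.30)/2 × 2 = 0.89
  Sum = 31.21 µg/mL·h
oral solution tail: 0.30/0.338 = 0.888; AUC_ev,0→∞ = 31.21 + 0.888 = 32.098 µg/mL·h
F = (AUC_ev/D_ev)/(AUC_iv/D_iv) = (32.098/100)/(135.19275/50) = 0.32098/2.703855 = 0.1187

F = 0.119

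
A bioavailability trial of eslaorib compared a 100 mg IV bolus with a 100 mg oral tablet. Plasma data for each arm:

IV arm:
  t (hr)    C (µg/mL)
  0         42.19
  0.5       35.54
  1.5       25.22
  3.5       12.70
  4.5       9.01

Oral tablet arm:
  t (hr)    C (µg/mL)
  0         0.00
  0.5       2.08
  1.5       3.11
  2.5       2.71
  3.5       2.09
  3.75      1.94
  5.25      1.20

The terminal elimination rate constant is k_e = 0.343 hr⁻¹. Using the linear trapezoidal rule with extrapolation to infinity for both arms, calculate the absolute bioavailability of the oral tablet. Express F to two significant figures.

F = 0.12

Trapezoidal AUC_0→4.5 (IV):
  [0→0.5]: (42.19+35.54)/2 × 0.5 = 19.4325
  [0.5→1.5]: (35.54+25.22)/2 × 1 = 30.38
  [1.5→3.5]: (25.22+12.70)/2 × 2 = 37.92
  [3.5→4.5]: (12.70+9.01)/2 × 1 = 10.855
  Sum = 98.5875 µg/mL·hr
IV tail: 9.01/0.343 = 26.268; AUC_iv,0→∞ = 98.5875 + 26.268 = 124.8555 µg/mL·hr
Trapezoidal AUC_0→5.25 (oral tablet):
  [0→0.5]: (0.00+2.08)/2 × 0.5 = 0.52
  [0.5→1.5]: (2.08+3.11)/2 × 1 = 2.595
  [1.5→2.5]: (3.11+2.71)/2 × 1 = 2.91
  [2.5→3.5]: (2.71+2.09)/2 × 1 = 2.4
  [3.5→3.75]: (2.09+1.94)/2 × 0.25 = 0.50375
  [3.75→5.25]: (1.94+1.20)/2 × 1.5 = 2.355
  Sum = 11.28375 µg/mL·hr
oral tablet tail: 1.20/0.343 = 3.499; AUC_ev,0→∞ = 11.28375 + 3.499 = 14.78275 µg/mL·hr
F = (AUC_ev/D_ev)/(AUC_iv/D_iv) = (14.78275/100)/(124.8555/100) = 0.1478275/1.248555 = 0.1184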